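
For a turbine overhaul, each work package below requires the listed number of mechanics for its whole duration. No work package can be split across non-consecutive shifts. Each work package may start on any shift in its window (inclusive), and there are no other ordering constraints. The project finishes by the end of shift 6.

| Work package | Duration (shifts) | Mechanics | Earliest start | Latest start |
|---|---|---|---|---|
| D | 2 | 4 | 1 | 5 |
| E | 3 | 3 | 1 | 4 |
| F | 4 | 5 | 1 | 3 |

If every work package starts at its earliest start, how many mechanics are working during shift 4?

At early start, shift 4 has: F.
Demand: 5 = 5.

5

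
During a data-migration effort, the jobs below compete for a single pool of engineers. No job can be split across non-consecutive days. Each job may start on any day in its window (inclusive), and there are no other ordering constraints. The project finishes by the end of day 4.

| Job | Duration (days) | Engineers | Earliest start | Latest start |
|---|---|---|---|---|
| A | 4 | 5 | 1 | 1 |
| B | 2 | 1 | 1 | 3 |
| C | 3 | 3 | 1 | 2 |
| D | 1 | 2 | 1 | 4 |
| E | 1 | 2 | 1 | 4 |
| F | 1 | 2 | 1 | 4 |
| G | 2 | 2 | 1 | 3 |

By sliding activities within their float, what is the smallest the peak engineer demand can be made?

11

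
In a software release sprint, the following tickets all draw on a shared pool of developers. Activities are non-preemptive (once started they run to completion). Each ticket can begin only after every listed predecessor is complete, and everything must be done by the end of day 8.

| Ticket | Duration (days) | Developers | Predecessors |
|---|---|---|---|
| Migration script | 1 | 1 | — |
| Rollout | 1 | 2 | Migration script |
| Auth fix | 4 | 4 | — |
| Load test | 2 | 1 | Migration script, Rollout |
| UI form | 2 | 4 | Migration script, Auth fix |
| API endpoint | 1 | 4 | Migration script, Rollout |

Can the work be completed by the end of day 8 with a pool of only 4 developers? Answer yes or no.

Total developer-days = 33; over 8 days the average is 33/8 > 4, so some day must exceed 4.

no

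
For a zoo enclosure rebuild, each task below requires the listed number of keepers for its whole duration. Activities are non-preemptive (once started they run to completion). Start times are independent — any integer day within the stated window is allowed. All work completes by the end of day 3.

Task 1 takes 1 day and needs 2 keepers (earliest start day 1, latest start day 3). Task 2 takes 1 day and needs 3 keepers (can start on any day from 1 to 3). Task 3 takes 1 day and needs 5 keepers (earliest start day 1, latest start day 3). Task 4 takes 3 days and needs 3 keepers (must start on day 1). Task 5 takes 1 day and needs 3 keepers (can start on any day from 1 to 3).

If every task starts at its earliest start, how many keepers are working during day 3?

3

At early start, day 3 has: Task 4.
Demand: 3 = 3.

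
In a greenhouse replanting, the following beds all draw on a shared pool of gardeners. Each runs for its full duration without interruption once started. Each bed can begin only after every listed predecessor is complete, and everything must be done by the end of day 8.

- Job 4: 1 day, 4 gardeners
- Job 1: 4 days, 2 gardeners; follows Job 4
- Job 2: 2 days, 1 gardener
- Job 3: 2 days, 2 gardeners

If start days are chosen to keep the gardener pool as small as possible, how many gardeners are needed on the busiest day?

Early-start (Job 4@1, Job 1@2, Job 2@1, Job 3@1) gives peak 7: d1:7  d2:5  d3:2  d4:2  d5:2  d6:0  d7:0  d8:0.
Shift Job 2→2, Job 3→4.
Schedule Job 4@1, Job 1@2, Job 2@2, Job 3@4: d1:4  d2:3  d3:3  d4:4  d5:4  d6:0  d7:0  d8:0 — peak 4.

4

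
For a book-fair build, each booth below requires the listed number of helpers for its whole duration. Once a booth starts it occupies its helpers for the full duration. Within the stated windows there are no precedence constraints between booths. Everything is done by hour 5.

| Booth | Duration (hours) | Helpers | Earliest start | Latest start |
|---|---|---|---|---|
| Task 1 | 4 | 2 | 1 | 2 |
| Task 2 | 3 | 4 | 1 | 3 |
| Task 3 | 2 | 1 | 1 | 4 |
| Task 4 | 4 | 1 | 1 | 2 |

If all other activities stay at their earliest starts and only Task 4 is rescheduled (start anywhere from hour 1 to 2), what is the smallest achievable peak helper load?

8

Task 4@1: h1:8  h2:8  h3:7  h4:3  h5:0 → peak 8
Task 4@2: h1:7  h2:8  h3:7  h4:3  h5:1 → peak 8
Best is Task 4@1, peak 8.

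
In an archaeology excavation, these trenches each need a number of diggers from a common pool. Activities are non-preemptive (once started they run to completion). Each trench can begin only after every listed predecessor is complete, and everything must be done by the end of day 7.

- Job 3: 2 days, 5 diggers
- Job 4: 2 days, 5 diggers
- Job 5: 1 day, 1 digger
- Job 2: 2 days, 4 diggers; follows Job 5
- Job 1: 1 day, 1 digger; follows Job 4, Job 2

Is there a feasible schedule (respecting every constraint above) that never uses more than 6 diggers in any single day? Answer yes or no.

Schedule Job 3@1, Job 4@3, Job 5@1, Job 2@5, Job 1@7: d1:6  d2:5  d3:5  d4:5  d5:4  d6:4  d7:1 — peak 6 ≤ 6.

yes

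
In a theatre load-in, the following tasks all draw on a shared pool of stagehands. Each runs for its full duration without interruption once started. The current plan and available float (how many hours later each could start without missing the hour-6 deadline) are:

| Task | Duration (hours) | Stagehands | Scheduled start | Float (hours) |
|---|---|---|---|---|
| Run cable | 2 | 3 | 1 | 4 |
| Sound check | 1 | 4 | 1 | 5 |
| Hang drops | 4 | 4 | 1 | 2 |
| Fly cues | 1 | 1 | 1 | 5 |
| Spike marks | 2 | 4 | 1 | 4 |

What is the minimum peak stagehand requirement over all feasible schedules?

Early-start (Run cable@1, Sound check@1, Hang drops@1, Fly cues@1, Spike marks@1) gives peak 16: h1:16  h2:11  h3:4  h4:4  h5:0  h6:0.
Shift Hang drops→2, Spike marks→3.
Schedule Run cable@1, Sound check@1, Hang drops@2, Fly cues@1, Spike marks@3: h1:8  h2:7  h3:8  h4:8  h5:4  h6:0 — peak 8.

8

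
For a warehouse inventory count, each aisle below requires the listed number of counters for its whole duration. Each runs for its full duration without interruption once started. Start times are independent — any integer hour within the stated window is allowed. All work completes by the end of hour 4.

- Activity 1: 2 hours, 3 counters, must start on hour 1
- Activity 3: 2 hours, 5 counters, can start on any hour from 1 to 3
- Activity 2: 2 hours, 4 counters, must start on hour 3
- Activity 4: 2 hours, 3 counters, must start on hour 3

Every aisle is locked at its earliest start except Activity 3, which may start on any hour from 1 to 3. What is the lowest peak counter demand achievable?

Activity 3@1: h1:8  h2:8  h3:7  h4:7 → peak 8
Activity 3@2: h1:3  h2:8  h3:12  h4:7 → peak 12
Activity 3@3: h1:3  h2:3  h3:12  h4:12 → peak 12
Best is Activity 3@1, peak 8.

8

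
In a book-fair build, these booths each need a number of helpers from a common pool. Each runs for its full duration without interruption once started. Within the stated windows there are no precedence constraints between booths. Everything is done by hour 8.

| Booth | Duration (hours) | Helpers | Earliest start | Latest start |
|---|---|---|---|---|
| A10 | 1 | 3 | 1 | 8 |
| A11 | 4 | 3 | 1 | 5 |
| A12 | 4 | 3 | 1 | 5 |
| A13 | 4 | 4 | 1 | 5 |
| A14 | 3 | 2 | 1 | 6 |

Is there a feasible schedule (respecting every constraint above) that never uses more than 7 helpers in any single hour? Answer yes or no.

Schedule A10@1, A11@1, A12@2, A13@5, A14@6: h1:6  h2:6  h3:6  h4:6  h5:7  h6:6  h7:6  h8:6 — peak 7 ≤ 7.

yes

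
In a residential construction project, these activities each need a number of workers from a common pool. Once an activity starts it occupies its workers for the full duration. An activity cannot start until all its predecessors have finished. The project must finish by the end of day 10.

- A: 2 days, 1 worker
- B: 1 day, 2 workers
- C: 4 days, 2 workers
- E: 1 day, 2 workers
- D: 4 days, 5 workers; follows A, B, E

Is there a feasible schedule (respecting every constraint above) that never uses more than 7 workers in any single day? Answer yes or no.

Schedule A@1, B@1, C@1, E@2, D@5: d1:5  d2:5  d3:2  d4:2  d5:5  d6:5  d7:5  d8:5  d9:0  d10:0 — peak 5 ≤ 7.

yes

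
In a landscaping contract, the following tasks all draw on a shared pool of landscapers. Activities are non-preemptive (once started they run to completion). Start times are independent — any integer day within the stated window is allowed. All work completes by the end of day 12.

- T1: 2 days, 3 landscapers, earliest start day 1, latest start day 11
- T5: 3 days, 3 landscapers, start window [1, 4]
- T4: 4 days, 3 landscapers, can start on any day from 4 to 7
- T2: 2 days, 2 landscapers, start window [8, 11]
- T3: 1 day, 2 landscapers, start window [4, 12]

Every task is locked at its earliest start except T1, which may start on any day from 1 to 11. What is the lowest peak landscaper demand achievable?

5

T1@1: d1:6  d2:6  d3:3  d4:5  d5:3  d6:3  d7:3  d8:2  d9:2  d10:0  d11:0  d12:0 → peak 6
T1@2: d1:3  d2:6  d3:6  d4:5  d5:3  d6:3  d7:3  d8:2  d9:2  d10:0  d11:0  d12:0 → peak 6
T1@3: d1:3  d2:3  d3:6  d4:8  d5:3  d6:3  d7:3  d8:2  d9:2  d10:0  d11:0  d12:0 → peak 8
T1@4: d1:3  d2:3  d3:3  d4:8  d5:6  d6:3  d7:3  d8:2  d9:2  d10:0  d11:0  d12:0 → peak 8
T1@5: d1:3  d2:3  d3:3  d4:5  d5:6  d6:6  d7:3  d8:2  d9:2  d10:0  d11:0  d12:0 → peak 6
T1@6: d1:3  d2:3  d3:3  d4:5  d5:3  d6:6  d7:6  d8:2  d9:2  d10:0  d11:0  d12:0 → peak 6
T1@7: d1:3  d2:3  d3:3  d4:5  d5:3  d6:3  d7:6  d8:5  d9:2  d10:0  d11:0  d12:0 → peak 6
T1@8: d1:3  d2:3  d3:3  d4:5  d5:3  d6:3  d7:3  d8:5  d9:5  d10:0  d11:0  d12:0 → peak 5
T1@9: d1:3  d2:3  d3:3  d4:5  d5:3  d6:3  d7:3  d8:2  d9:5  d10:3  d11:0  d12:0 → peak 5
T1@10: d1:3  d2:3  d3:3  d4:5  d5:3  d6:3  d7:3  d8:2  d9:2  d10:3  d11:3  d12:0 → peak 5
T1@11: d1:3  d2:3  d3:3  d4:5  d5:3  d6:3  d7:3  d8:2  d9:2  d10:0  d11:3  d12:3 → peak 5
Best is T1@8, peak 5.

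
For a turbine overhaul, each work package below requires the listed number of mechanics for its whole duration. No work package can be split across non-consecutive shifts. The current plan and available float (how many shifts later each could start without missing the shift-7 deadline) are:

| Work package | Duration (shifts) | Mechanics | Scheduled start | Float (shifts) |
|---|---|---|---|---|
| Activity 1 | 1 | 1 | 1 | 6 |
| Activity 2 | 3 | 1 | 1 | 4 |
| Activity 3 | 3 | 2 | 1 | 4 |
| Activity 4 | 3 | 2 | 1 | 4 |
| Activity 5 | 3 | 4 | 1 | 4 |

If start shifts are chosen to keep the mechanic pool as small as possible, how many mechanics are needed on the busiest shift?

Early-start (Activity 1@1, Activity 2@1, Activity 3@1, Activity 4@1, Activity 5@1) gives peak 10: s1:10  s2:9  s3:9  s4:0  s5:0  s6:0  s7:0.
Shift Activity 4→2, Activity 5→5.
Schedule Activity 1@1, Activity 2@1, Activity 3@1, Activity 4@2, Activity 5@5: s1:4  s2:5  s3:5  s4:2  s5:4  s6:4  s7:4 — peak 5.

5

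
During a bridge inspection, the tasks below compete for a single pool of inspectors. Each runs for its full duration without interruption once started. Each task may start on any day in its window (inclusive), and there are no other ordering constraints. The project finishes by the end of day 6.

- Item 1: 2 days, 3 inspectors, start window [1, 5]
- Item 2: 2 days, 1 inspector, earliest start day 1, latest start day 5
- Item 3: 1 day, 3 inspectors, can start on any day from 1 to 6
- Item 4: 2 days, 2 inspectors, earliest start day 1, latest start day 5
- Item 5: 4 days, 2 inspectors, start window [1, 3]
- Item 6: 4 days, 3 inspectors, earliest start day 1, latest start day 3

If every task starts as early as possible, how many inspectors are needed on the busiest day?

14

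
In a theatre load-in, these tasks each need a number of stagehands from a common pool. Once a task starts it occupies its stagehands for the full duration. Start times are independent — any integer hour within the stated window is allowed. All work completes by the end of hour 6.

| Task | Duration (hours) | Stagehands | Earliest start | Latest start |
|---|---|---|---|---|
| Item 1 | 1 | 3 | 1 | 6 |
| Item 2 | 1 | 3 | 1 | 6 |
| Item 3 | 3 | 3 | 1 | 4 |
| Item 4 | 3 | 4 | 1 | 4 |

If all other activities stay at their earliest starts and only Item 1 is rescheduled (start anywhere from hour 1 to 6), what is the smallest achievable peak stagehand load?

10

Item 1@1: h1:13  h2:7  h3:7  h4:0  h5:0  h6:0 → peak 13
Item 1@2: h1:10  h2:10  h3:7  h4:0  h5:0  h6:0 → peak 10
Item 1@3: h1:10  h2:7  h3:10  h4:0  h5:0  h6:0 → peak 10
Item 1@4: h1:10  h2:7  h3:7  h4:3  h5:0  h6:0 → peak 10
Item 1@5: h1:10  h2:7  h3:7  h4:0  h5:3  h6:0 → peak 10
Item 1@6: h1:10  h2:7  h3:7  h4:0  h5:0  h6:3 → peak 10
Best is Item 1@2, peak 10.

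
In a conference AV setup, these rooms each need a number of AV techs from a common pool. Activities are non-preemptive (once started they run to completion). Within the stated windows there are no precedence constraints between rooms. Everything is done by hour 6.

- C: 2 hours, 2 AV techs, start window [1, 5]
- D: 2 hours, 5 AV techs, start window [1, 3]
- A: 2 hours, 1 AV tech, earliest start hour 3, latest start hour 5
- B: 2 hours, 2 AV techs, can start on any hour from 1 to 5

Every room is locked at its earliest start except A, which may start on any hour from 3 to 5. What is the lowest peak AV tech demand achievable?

A@3: h1:9  h2:9  h3:1  h4:1  h5:0  h6:0 → peak 9
A@4: h1:9  h2:9  h3:0  h4:1  h5:1  h6:0 → peak 9
A@5: h1:9  h2:9  h3:0  h4:0  h5:1  h6:1 → peak 9
Best is A@3, peak 9.

9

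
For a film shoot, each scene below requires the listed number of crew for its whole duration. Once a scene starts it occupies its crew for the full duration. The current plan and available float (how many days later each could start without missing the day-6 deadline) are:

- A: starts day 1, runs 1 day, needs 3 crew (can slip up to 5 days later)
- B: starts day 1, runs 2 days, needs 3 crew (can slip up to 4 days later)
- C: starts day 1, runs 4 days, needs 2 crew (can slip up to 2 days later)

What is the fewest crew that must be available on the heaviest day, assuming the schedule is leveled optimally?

5

Early-start (A@1, B@1, C@1) gives peak 8: d1:8  d2:5  d3:2  d4:2  d5:0  d6:0.
Shift B→2.
Schedule A@1, B@2, C@1: d1:5  d2:5  d3:5  d4:2  d5:0  d6:0 — peak 5.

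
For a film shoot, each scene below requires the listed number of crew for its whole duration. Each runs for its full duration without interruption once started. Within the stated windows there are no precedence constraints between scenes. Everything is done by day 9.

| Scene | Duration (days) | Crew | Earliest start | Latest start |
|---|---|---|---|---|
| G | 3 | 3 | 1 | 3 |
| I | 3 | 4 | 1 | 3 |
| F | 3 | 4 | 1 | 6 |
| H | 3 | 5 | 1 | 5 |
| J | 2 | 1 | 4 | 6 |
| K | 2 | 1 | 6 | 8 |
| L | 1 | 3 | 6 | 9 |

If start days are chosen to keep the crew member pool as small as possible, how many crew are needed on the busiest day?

Early-start (G@1, I@1, F@1, H@1, J@4, K@6, L@6) gives peak 16: d1:16  d2:16  d3:16  d4:1  d5:1  d6:4  d7:1  d8:0  d9:0.
Shift F→6, H→4, K→7, L→7.
Schedule G@1, I@1, F@6, H@4, J@4, K@7, L@7: d1:7  d2:7  d3:7  d4:6  d5:6  d6:9  d7:8  d8:5  d9:0 — peak 9.

9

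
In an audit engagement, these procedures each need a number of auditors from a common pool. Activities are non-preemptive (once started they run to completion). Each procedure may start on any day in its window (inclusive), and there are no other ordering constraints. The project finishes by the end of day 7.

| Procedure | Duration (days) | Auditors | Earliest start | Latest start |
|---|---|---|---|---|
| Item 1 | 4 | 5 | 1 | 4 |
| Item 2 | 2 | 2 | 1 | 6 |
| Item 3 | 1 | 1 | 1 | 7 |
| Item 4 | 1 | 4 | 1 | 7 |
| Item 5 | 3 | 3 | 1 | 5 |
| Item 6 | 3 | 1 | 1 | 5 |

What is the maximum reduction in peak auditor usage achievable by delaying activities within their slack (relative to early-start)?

9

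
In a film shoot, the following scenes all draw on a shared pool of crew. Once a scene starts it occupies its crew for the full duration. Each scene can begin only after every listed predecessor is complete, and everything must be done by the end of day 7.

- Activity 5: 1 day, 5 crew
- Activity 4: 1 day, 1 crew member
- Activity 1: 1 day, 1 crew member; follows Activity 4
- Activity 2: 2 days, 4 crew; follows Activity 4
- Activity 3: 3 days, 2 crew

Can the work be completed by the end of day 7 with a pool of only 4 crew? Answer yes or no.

no

The minimum achievable peak is 5; 4 < 5, so no feasible schedule stays within the cap.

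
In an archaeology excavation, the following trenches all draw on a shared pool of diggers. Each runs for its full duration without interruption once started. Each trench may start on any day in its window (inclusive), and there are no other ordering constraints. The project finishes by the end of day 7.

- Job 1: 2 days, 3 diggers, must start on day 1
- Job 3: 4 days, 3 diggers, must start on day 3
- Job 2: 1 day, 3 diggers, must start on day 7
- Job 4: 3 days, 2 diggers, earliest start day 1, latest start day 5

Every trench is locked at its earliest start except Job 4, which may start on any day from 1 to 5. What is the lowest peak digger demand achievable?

Job 4@1: d1:5  d2:5  d3:5  d4:3  d5:3  d6:3  d7:3 → peak 5
Job 4@2: d1:3  d2:5  d3:5  d4:5  d5:3  d6:3  d7:3 → peak 5
Job 4@3: d1:3  d2:3  d3:5  d4:5  d5:5  d6:3  d7:3 → peak 5
Job 4@4: d1:3  d2:3  d3:3  d4:5  d5:5  d6:5  d7:3 → peak 5
Job 4@5: d1:3  d2:3  d3:3  d4:3  d5:5  d6:5  d7:5 → peak 5
Best is Job 4@1, peak 5.

5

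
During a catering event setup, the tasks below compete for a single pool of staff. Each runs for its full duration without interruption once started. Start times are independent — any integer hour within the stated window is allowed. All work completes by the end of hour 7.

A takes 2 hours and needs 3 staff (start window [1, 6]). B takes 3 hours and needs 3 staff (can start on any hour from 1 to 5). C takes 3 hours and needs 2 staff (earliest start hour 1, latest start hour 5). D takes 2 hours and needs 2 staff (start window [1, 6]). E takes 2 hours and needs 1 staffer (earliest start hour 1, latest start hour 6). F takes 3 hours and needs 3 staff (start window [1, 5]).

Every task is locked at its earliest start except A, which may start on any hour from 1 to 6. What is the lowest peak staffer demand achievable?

A@1: h1:14  h2:14  h3:8  h4:0  h5:0  h6:0  h7:0 → peak 14
A@2: h1:11  h2:14  h3:11  h4:0  h5:0  h6:0  h7:0 → peak 14
A@3: h1:11  h2:11  h3:11  h4:3  h5:0  h6:0  h7:0 → peak 11
A@4: h1:11  h2:11  h3:8  h4:3  h5:3  h6:0  h7:0 → peak 11
A@5: h1:11  h2:11  h3:8  h4:0  h5:3  h6:3  h7:0 → peak 11
A@6: h1:11  h2:11  h3:8  h4:0  h5:0  h6:3  h7:3 → peak 11
Best is A@3, peak 11.

11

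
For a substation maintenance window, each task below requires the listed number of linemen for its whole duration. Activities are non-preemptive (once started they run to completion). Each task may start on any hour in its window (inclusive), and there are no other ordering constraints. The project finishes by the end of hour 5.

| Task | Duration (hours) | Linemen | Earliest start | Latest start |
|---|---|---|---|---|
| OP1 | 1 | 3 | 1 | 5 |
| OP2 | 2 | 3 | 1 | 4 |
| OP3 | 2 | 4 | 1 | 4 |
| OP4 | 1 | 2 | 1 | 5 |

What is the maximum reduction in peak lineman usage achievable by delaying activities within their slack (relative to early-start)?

7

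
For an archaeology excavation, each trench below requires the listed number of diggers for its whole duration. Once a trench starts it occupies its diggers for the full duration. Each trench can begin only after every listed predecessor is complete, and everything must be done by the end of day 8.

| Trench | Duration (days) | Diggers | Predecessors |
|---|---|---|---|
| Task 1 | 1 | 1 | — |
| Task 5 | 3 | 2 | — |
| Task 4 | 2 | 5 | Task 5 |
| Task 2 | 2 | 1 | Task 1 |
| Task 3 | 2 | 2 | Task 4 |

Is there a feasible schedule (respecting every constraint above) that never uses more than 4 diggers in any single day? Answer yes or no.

no

The minimum achievable peak is 5; 4 < 5, so no feasible schedule stays within the cap.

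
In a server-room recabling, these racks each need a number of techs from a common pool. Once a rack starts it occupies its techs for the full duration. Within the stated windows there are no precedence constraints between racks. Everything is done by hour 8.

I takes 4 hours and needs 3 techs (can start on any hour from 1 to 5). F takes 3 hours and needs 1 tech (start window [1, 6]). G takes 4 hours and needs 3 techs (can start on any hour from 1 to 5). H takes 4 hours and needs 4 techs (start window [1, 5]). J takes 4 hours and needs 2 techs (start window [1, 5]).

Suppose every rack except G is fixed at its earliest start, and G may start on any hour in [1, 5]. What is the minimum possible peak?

10

G@1: h1:13  h2:13  h3:13  h4:12  h5:0  h6:0  h7:0  h8:0 → peak 13
G@2: h1:10  h2:13  h3:13  h4:12  h5:3  h6:0  h7:0  h8:0 → peak 13
G@3: h1:10  h2:10  h3:13  h4:12  h5:3  h6:3  h7:0  h8:0 → peak 13
G@4: h1:10  h2:10  h3:10  h4:12  h5:3  h6:3  h7:3  h8:0 → peak 12
G@5: h1:10  h2:10  h3:10  h4:9  h5:3  h6:3  h7:3  h8:3 → peak 10
Best is G@5, peak 10.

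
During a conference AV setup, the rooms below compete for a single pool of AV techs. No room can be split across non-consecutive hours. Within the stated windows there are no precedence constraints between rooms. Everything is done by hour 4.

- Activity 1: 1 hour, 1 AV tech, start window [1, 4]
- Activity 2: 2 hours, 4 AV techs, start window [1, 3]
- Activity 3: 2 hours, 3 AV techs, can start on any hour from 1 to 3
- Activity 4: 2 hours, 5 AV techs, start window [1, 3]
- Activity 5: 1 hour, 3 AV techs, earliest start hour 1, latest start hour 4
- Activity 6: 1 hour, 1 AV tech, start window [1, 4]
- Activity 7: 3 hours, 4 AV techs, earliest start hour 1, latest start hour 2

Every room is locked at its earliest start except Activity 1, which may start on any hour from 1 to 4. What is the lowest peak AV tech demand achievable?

20

Activity 1@1: h1:21  h2:16  h3:4  h4:0 → peak 21
Activity 1@2: h1:20  h2:17  h3:4  h4:0 → peak 20
Activity 1@3: h1:20  h2:16  h3:5  h4:0 → peak 20
Activity 1@4: h1:20  h2:16  h3:4  h4:1 → peak 20
Best is Activity 1@2, peak 20.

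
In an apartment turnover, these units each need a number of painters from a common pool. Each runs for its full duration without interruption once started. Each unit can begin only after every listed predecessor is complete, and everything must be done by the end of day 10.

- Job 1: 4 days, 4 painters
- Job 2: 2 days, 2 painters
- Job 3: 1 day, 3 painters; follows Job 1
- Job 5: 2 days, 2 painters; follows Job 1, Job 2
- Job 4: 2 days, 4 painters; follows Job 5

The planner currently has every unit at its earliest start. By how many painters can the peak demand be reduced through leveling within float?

Early-start peak: d1:6  d2:6  d3:4  d4:4  d5:5  d6:2  d7:4  d8:4  d9:0  d10:0 ⇒ 6.
Leveled (Job 1@1, Job 2@5, Job 3@5, Job 5@7, Job 4@9): d1:4  d2:4  d3:4  d4:4  d5:5  d6:2  d7:2  d8:2  d9:4  d10:4 ⇒ 5.
Reduction 6 − 5 = 1.

1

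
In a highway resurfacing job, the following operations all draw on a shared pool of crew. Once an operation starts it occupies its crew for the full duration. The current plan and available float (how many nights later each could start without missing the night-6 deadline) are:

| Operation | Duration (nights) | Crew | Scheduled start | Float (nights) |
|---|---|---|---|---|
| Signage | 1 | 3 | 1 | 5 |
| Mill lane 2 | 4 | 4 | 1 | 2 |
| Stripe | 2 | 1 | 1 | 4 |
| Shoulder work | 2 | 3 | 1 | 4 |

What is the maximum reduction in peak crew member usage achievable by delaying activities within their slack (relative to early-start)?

Early-start peak: n1:11  n2:8  n3:4  n4:4  n5:0  n6:0 ⇒ 11.
Leveled (Signage@1, Mill lane 2@3, Stripe@2, Shoulder work@1): n1:6  n2:4  n3:5  n4:4  n5:4  n6:4 ⇒ 6.
Reduction 11 − 6 = 5.

5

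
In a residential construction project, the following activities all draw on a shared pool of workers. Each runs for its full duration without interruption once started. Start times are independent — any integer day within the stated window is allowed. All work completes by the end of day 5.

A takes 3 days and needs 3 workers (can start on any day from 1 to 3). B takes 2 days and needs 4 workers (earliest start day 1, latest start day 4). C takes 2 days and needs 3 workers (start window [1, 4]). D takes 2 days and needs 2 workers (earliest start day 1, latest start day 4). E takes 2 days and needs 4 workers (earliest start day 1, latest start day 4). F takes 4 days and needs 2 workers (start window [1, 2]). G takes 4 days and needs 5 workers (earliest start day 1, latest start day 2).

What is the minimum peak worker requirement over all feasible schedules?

Early-start (A@1, B@1, C@1, D@1, E@1, F@1, G@1) gives peak 23: d1:23  d2:23  d3:10  d4:7  d5:0.
Shift B→3, E→4.
Schedule A@1, B@3, C@1, D@1, E@4, F@1, G@1: d1:15  d2:15  d3:14  d4:15  d5:4 — peak 15.

15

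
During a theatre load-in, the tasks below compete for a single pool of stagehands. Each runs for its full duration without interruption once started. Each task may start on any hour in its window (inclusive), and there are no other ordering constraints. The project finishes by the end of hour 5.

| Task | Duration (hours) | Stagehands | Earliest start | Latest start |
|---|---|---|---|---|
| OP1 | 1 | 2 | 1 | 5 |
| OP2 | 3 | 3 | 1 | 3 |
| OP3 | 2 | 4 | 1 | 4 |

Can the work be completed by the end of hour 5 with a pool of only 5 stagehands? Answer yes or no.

yes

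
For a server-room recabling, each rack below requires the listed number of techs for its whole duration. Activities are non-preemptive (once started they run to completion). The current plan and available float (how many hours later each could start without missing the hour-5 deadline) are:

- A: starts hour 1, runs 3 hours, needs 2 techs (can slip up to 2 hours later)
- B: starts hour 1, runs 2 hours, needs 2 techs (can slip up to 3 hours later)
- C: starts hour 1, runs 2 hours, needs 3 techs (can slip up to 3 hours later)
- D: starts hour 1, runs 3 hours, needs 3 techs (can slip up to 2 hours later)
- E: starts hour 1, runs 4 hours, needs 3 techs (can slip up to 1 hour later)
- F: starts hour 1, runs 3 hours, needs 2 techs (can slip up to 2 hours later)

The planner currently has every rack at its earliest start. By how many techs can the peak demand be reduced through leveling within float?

5

Early-start peak: h1:15  h2:15  h3:10  h4:3  h5:0 ⇒ 15.
Leveled (A@1, B@1, C@1, D@3, E@1, F@3): h1:10  h2:10  h3:10  h4:8  h5:5 ⇒ 10.
Reduction 15 − 10 = 5.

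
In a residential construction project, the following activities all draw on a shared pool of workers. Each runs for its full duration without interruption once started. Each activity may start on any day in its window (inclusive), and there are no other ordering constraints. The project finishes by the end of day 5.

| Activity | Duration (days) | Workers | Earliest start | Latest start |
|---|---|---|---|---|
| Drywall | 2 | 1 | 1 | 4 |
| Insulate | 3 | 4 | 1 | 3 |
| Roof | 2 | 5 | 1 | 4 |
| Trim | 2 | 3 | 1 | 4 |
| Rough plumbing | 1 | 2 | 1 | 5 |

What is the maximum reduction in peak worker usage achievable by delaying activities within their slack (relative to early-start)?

Early-start peak: d1:15  d2:13  d3:4  d4:0  d5:0 ⇒ 15.
Leveled (Drywall@1, Insulate@3, Roof@1, Trim@3, Rough plumbing@5): d1:6  d2:6  d3:7  d4:7  d5:6 ⇒ 7.
Reduction 15 − 7 = 8.

8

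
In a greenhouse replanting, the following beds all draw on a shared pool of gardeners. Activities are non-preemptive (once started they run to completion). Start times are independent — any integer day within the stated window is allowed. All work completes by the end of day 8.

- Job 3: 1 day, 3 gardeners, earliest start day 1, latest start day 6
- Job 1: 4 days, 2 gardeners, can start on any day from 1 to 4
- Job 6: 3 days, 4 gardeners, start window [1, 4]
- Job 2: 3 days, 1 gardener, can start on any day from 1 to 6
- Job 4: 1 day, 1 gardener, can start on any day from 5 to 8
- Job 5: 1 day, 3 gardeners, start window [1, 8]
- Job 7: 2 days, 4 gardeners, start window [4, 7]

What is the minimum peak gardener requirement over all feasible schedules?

6

Early-start (Job 3@1, Job 1@1, Job 6@1, Job 2@1, Job 4@5, Job 5@1, Job 7@4) gives peak 13: d1:13  d2:7  d3:7  d4:6  d5:5  d6:0  d7:0  d8:0.
Shift Job 6→2, Job 2→5, Job 5→5, Job 7→6.
Schedule Job 3@1, Job 1@1, Job 6@2, Job 2@5, Job 4@5, Job 5@5, Job 7@6: d1:5  d2:6  d3:6  d4:6  d5:5  d6:5  d7:5  d8:0 — peak 6.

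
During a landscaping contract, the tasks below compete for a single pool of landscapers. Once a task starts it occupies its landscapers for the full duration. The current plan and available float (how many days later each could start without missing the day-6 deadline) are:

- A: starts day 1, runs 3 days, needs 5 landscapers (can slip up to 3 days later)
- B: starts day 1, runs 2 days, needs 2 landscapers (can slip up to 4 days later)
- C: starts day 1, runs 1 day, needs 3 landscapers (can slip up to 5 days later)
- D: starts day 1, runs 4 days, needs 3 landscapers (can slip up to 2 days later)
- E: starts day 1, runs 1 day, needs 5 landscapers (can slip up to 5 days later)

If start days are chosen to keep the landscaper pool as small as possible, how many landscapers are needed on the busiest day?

8

Early-start (A@1, B@1, C@1, D@1, E@1) gives peak 18: d1:18  d2:10  d3:8  d4:3  d5:0  d6:0.
Shift C→4, D→3, E→5.
Schedule A@1, B@1, C@4, D@3, E@5: d1:7  d2:7  d3:8  d4:6  d5:8  d6:3 — peak 8.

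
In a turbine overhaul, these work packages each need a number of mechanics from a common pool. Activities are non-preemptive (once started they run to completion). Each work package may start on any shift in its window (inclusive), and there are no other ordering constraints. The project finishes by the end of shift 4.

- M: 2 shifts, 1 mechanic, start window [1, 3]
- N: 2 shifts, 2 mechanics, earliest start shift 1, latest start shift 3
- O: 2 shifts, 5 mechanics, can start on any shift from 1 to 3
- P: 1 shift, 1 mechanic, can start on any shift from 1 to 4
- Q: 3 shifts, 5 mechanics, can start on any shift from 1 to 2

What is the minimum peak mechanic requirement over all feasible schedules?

10

Early-start (M@1, N@1, O@1, P@1, Q@1) gives peak 14: s1:14  s2:13  s3:5  s4:0.
Shift O→3.
Schedule M@1, N@1, O@3, P@1, Q@1: s1:9  s2:8  s3:10  s4:5 — peak 10.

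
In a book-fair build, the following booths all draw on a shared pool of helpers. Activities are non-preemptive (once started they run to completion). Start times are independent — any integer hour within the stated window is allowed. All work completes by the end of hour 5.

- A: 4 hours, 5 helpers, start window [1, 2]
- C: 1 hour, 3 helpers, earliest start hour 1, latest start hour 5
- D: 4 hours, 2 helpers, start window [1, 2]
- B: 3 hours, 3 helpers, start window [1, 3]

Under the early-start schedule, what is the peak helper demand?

13

Early-start schedule: A@1, C@1, D@1, B@1.
Load per hour: hour 1: 13, hour 2: 10, hour 3: 10, hour 4: 7, hour 5: 0.
Peak is 13.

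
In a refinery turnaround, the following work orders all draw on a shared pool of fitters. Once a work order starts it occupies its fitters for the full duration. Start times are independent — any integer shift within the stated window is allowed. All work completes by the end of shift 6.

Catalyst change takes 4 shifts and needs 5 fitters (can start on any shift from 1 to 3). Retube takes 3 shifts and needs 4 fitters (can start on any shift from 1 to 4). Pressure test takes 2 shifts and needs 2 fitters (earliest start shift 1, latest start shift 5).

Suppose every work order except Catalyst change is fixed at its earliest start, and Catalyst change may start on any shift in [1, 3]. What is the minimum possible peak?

Catalyst change@1: s1:11  s2:11  s3:9  s4:5  s5:0  s6:0 → peak 11
Catalyst change@2: s1:6  s2:11  s3:9  s4:5  s5:5  s6:0 → peak 11
Catalyst change@3: s1:6  s2:6  s3:9  s4:5  s5:5  s6:5 → peak 9
Best is Catalyst change@3, peak 9.

9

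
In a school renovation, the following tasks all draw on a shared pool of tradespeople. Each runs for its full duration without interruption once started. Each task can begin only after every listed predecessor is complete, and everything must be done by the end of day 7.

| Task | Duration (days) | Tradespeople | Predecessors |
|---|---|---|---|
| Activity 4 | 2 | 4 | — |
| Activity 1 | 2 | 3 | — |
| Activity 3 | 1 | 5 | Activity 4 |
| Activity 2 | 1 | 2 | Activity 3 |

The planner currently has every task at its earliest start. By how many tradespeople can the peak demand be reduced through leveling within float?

2

Early-start peak: d1:7  d2:7  d3:5  d4:2  d5:0  d6:0  d7:0 ⇒ 7.
Leveled (Activity 4@1, Activity 1@3, Activity 3@5, Activity 2@6): d1:4  d2:4  d3:3  d4:3  d5:5  d6:2  d7:0 ⇒ 5.
Reduction 7 − 5 = 2.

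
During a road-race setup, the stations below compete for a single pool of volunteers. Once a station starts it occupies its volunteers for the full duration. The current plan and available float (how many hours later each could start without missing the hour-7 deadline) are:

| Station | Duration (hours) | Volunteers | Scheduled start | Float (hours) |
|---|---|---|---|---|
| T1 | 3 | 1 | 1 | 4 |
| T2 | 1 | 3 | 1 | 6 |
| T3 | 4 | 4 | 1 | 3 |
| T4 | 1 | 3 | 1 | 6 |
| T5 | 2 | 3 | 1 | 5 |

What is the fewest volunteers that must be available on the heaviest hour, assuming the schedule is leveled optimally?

6

Early-start (T1@1, T2@1, T3@1, T4@1, T5@1) gives peak 14: h1:14  h2:8  h3:5  h4:4  h5:0  h6:0  h7:0.
Shift T3→2, T4→6, T5→6.
Schedule T1@1, T2@1, T3@2, T4@6, T5@6: h1:4  h2:5  h3:5  h4:4  h5:4  h6:6  h7:3 — peak 6.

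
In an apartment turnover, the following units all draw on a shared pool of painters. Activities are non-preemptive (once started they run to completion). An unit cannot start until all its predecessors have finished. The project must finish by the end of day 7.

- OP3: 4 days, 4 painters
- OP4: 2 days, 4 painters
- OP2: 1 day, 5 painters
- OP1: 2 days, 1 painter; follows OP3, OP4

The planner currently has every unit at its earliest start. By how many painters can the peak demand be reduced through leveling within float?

Early-start peak: d1:13  d2:8  d3:4  d4:4  d5:1  d6:1  d7:0 ⇒ 13.
Leveled (OP3@1, OP4@1, OP2@5, OP1@5): d1:8  d2:8  d3:4  d4:4  d5:6  d6:1  d7:0 ⇒ 8.
Reduction 13 − 8 = 5.

5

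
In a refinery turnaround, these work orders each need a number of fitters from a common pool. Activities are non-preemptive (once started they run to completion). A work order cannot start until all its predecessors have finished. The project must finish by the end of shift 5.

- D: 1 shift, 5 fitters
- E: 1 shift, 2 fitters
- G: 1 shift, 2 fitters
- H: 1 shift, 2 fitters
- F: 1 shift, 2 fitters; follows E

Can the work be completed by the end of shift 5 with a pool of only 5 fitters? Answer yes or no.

yes

Schedule D@1, E@2, G@2, H@3, F@3: s1:5  s2:4  s3:4  s4:0  s5:0 — peak 5 ≤ 5.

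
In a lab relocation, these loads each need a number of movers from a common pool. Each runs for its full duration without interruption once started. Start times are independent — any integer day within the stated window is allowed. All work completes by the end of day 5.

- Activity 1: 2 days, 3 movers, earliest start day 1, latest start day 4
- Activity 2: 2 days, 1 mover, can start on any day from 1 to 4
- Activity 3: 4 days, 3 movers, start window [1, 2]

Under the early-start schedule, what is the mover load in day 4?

At early start, day 4 has: Activity 3.
Demand: 3 = 3.

3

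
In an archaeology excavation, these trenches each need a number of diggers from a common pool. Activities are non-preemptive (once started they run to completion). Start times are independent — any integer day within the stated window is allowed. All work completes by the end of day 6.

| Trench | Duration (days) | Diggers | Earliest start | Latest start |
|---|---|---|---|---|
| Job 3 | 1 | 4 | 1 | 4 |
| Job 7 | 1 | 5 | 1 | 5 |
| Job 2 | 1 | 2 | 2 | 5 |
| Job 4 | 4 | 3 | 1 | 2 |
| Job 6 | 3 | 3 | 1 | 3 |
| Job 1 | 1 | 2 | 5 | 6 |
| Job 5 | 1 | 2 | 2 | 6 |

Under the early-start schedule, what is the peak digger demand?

Early-start schedule: Job 3@1, Job 7@1, Job 2@2, Job 4@1, Job 6@1, Job 1@5, Job 5@2.
Load per day: day 1: 15, day 2: 10, day 3: 6, day 4: 3, day 5: 2, day 6: 0.
Peak is 15.

15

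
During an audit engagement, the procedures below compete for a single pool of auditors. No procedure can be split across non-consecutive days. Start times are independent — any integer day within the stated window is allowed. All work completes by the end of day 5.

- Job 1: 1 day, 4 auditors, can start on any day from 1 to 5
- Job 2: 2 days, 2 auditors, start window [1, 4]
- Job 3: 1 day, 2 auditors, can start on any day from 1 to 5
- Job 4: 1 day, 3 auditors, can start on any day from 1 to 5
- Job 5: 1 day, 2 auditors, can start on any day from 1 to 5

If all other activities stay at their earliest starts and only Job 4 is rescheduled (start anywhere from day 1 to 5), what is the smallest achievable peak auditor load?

10

Job 4@1: d1:13  d2:2  d3:0  d4:0  d5:0 → peak 13
Job 4@2: d1:10  d2:5  d3:0  d4:0  d5:0 → peak 10
Job 4@3: d1:10  d2:2  d3:3  d4:0  d5:0 → peak 10
Job 4@4: d1:10  d2:2  d3:0  d4:3  d5:0 → peak 10
Job 4@5: d1:10  d2:2  d3:0  d4:0  d5:3 → peak 10
Best is Job 4@2, peak 10.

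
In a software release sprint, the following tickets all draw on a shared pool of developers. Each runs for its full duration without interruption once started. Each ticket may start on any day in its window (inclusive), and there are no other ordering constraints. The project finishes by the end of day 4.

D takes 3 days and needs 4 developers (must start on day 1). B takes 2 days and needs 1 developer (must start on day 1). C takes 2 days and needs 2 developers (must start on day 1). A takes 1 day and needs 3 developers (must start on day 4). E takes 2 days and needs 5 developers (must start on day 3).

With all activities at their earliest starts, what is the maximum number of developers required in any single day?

9

Early-start schedule: D@1, B@1, C@1, A@4, E@3.
Load per day: day 1: 7, day 2: 7, day 3: 9, day 4: 8.
Peak is 9.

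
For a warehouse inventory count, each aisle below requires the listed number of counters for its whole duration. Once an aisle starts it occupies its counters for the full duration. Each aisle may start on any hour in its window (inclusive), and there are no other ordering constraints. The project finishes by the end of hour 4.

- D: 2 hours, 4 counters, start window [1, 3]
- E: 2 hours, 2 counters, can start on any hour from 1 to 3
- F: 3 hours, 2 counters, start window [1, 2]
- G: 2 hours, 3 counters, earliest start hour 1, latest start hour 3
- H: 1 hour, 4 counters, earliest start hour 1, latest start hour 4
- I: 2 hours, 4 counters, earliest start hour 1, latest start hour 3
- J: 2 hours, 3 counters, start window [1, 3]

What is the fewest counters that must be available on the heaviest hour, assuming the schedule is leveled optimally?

11

Early-start (D@1, E@1, F@1, G@1, H@1, I@1, J@1) gives peak 22: h1:22  h2:18  h3:2  h4:0.
Shift H→4, I→3, J→3.
Schedule D@1, E@1, F@1, G@1, H@4, I@3, J@3: h1:11  h2:11  h3:9  h4:11 — peak 11.
Total counter-hours = 42 over 4 hours ⇒ peak ≥ ⌈42/4⌉ = 11, so 11 is optimal.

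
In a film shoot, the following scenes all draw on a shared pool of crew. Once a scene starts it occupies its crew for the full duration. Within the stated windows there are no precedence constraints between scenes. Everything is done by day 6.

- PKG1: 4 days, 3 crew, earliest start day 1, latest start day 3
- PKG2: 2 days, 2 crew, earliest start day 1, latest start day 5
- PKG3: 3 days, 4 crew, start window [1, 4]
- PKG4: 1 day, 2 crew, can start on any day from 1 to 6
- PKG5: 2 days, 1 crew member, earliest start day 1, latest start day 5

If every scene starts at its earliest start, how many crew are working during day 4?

At early start, day 4 has: PKG1.
Demand: 3 = 3.

3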